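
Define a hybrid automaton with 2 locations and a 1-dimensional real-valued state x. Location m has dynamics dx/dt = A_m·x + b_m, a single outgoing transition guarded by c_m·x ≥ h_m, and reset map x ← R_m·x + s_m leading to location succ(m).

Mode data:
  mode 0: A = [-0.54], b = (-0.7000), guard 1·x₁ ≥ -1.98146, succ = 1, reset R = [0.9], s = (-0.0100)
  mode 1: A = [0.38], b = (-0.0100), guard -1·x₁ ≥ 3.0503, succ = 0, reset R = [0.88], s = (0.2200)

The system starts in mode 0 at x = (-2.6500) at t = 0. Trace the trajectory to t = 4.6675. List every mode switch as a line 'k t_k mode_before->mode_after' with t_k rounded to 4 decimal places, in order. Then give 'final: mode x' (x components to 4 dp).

1 1.2610 0->1
2 2.6431 1->0
3 3.6308 0->1
final: 1 -2.6719

Mode 0: guard c·x = -1.9815 hit at Δt = 1.2610 (t = 1.2610), x⁻ = (-1.9815) → reset → x⁺ = (-1.7933), jump to mode 1
Mode 1: guard c·x = 3.0503 hit at Δt = 1.3821 (t = 2.6431), x⁻ = (-3.0503) → reset → x⁺ = (-2.4643), jump to mode 0
Mode 0: guard c·x = -1.9815 hit at Δt = 0.9877 (t = 3.6308), x⁻ = (-1.9815) → reset → x⁺ = (-1.7933), jump to mode 1
Mode 1: flow for 1.0367 to horizon, guard not reached → x = (-2.6719)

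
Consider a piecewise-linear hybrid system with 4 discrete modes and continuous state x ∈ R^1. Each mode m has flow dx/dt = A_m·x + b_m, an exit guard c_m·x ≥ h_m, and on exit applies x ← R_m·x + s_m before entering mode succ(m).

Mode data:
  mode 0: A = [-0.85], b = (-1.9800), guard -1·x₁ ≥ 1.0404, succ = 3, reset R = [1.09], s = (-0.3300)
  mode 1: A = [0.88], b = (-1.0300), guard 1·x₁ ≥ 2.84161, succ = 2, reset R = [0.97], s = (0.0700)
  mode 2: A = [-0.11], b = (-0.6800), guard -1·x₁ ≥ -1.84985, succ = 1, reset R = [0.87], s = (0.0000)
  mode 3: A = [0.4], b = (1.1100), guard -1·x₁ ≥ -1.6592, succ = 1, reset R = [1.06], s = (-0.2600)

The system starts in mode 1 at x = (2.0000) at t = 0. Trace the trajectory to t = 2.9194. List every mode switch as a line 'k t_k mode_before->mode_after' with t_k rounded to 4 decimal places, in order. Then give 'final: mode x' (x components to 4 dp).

Mode 1: guard c·x = 2.8416 hit at Δt = 0.7959 (t = 0.7959), x⁻ = (2.8416) → reset → x⁺ = (2.8264), jump to mode 2
Mode 2: guard c·x = -1.8498 hit at Δt = 1.0431 (t = 1.8390), x⁻ = (1.8498) → reset → x⁺ = (1.6094), jump to mode 1
Mode 1: flow for 1.0804 to horizon, guard not reached → x = (2.3062)

1 0.7959 1->2
2 1.8390 2->1
final: 1 2.3062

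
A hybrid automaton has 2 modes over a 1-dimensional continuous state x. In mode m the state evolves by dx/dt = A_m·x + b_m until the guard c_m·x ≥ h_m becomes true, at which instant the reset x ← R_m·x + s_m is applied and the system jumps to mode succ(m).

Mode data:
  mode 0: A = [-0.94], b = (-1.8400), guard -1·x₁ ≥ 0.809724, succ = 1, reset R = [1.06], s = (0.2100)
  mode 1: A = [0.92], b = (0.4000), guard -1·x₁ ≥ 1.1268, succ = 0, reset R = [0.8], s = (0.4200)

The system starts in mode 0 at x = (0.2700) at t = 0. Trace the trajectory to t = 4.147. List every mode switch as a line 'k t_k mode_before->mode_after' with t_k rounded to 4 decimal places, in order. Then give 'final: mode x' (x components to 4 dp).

Mode 0: guard c·x = 0.8097 hit at Δt = 0.7054 (t = 0.7054), x⁻ = (-0.8097) → reset → x⁺ = (-0.6483), jump to mode 1
Mode 1: guard c·x = 1.1268 hit at Δt = 1.2781 (t = 1.9835), x⁻ = (-1.1268) → reset → x⁺ = (-0.4814), jump to mode 0
Mode 0: guard c·x = 0.8097 hit at Δt = 0.2676 (t = 2.2511), x⁻ = (-0.8097) → reset → x⁺ = (-0.6483), jump to mode 1
Mode 1: guard c·x = 1.1268 hit at Δt = 1.2781 (t = 3.5292), x⁻ = (-1.1268) → reset → x⁺ = (-0.4814), jump to mode 0
Mode 0: guard c·x = 0.8097 hit at Δt = 0.2676 (t = 3.7968), x⁻ = (-0.8097) → reset → x⁺ = (-0.6483), jump to mode 1
Mode 1: flow for 0.3502 to horizon, guard not reached → x = (-0.7295)

1 0.7054 0->1
2 1.9835 1->0
3 2.2511 0->1
4 3.5292 1->0
5 3.7968 0->1
final: 1 -0.7295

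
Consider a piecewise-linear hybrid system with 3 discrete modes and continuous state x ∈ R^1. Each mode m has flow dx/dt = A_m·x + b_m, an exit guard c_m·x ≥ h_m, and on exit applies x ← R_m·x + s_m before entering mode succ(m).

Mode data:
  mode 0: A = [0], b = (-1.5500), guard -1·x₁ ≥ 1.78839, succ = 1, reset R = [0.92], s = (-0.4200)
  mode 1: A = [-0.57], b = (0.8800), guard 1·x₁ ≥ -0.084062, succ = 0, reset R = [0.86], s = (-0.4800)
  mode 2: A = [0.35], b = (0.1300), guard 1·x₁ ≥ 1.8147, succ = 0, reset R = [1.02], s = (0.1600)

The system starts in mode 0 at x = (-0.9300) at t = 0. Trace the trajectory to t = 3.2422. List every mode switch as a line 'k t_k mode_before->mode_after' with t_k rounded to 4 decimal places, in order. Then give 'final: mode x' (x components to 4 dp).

1 0.5538 0->1
2 1.9506 1->0
3 2.7481 0->1
final: 1 -1.1794

Mode 0: guard c·x = 1.7884 hit at Δt = 0.5538 (t = 0.5538), x⁻ = (-1.7884) → reset → x⁺ = (-2.0653), jump to mode 1
Mode 1: guard c·x = -0.0841 hit at Δt = 1.3968 (t = 1.9506), x⁻ = (-0.0841) → reset → x⁺ = (-0.5523), jump to mode 0
Mode 0: guard c·x = 1.7884 hit at Δt = 0.7975 (t = 2.7481), x⁻ = (-1.7884) → reset → x⁺ = (-2.0653), jump to mode 1
Mode 1: flow for 0.4941 to horizon, guard not reached → x = (-1.1794)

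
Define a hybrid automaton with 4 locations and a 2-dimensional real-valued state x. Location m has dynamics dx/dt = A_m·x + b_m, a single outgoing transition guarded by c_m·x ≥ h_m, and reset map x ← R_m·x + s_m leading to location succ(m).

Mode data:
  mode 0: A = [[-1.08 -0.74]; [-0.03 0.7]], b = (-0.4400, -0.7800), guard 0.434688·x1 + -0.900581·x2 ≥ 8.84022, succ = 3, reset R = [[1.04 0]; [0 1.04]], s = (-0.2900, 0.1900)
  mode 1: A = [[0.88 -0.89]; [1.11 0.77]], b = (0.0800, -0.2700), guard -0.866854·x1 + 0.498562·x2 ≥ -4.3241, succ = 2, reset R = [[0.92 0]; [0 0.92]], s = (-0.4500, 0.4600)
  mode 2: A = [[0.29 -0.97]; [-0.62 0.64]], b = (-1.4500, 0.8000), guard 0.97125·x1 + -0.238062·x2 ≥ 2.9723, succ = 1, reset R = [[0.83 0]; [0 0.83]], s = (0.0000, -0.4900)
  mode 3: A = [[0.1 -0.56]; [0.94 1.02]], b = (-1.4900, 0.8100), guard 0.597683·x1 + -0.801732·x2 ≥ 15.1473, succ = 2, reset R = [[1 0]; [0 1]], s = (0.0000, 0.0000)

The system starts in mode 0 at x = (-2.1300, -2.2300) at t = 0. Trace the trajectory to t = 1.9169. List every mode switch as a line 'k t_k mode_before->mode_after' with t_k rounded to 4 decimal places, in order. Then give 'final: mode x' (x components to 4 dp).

1 1.5324 0->3
final: 3 3.9404 -11.3233

Mode 0: guard c·x = 8.8402 hit at Δt = 1.5324 (t = 1.5324), x⁻ = (2.4297, -8.6434) → reset → x⁺ = (2.2369, -8.7991), jump to mode 3
Mode 3: flow for 0.3845 to horizon, guard not reached → x = (3.9404, -11.3233)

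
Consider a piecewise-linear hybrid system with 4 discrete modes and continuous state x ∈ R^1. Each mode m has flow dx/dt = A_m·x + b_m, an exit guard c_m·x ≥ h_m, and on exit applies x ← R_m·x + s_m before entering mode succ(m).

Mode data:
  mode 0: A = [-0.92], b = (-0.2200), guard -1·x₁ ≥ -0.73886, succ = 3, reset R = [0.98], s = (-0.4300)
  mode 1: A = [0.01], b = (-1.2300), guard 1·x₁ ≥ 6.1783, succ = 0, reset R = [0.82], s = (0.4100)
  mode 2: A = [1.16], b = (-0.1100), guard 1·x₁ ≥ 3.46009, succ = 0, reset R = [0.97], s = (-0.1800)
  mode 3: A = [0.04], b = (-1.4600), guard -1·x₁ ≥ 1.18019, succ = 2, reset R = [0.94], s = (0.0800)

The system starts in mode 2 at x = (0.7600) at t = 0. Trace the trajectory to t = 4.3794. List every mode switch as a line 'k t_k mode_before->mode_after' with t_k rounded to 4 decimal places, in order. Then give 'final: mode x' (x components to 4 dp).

1 1.3976 2->0
2 2.7569 0->3
3 3.7547 3->2
final: 2 -2.2256

Mode 2: guard c·x = 3.4601 hit at Δt = 1.3976 (t = 1.3976), x⁻ = (3.4601) → reset → x⁺ = (3.1763), jump to mode 0
Mode 0: guard c·x = -0.7389 hit at Δt = 1.3593 (t = 2.7569), x⁻ = (0.7389) → reset → x⁺ = (0.2941), jump to mode 3
Mode 3: guard c·x = 1.1802 hit at Δt = 0.9978 (t = 3.7547), x⁻ = (-1.1802) → reset → x⁺ = (-1.0294), jump to mode 2
Mode 2: flow for 0.6247 to horizon, guard not reached → x = (-2.2256)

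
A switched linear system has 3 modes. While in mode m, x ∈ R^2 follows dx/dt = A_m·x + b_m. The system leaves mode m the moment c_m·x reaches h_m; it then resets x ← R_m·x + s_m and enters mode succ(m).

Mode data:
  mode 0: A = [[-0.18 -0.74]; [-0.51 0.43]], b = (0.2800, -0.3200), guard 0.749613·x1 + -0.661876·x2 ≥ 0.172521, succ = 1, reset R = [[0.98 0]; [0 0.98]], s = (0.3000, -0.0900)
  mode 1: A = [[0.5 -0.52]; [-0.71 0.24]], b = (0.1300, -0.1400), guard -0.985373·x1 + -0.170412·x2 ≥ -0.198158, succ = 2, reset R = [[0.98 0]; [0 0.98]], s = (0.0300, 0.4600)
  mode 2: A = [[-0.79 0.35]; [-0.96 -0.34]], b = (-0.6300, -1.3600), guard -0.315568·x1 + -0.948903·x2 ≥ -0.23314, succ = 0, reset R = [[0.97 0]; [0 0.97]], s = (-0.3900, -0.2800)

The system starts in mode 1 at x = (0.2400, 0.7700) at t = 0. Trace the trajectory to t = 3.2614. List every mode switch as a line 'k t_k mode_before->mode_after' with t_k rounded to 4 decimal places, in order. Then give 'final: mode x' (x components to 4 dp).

1 0.9659 1->2
2 1.5003 2->0
3 2.6596 0->1
final: 1 0.6632 -0.7172

Mode 1: guard c·x = -0.1982 hit at Δt = 0.9659 (t = 0.9659), x⁻ = (0.0818, 0.6899) → reset → x⁺ = (0.1101, 1.1361), jump to mode 2
Mode 2: guard c·x = -0.2331 hit at Δt = 0.5344 (t = 1.5003), x⁻ = (-0.1024, 0.2797) → reset → x⁺ = (-0.4893, -0.0087), jump to mode 0
Mode 0: guard c·x = 0.1725 hit at Δt = 1.1593 (t = 2.6596), x⁻ = (-0.0158, -0.2785) → reset → x⁺ = (0.2845, -0.3630), jump to mode 1
Mode 1: flow for 0.6018 to horizon, guard not reached → x = (0.6632, -0.7172)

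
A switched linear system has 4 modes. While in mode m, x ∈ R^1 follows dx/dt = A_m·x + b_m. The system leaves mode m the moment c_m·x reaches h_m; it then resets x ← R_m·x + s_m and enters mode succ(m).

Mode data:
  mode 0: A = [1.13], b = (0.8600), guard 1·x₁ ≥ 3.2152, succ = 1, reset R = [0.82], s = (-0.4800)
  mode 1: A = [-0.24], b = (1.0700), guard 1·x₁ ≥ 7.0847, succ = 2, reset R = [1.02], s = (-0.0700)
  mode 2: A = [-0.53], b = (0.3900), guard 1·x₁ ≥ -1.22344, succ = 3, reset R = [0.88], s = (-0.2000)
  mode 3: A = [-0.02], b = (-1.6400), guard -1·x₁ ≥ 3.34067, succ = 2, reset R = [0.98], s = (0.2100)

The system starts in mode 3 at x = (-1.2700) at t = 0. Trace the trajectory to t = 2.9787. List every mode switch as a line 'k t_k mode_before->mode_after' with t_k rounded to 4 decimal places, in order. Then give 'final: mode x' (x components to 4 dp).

Mode 3: guard c·x = 3.3407 hit at Δt = 1.2992 (t = 1.2992), x⁻ = (-3.3407) → reset → x⁺ = (-3.0639), jump to mode 2
Mode 2: guard c·x = -1.2234 hit at Δt = 1.2497 (t = 2.5489), x⁻ = (-1.2234) → reset → x⁺ = (-1.2766), jump to mode 3
Mode 3: flow for 0.4298 to horizon, guard not reached → x = (-1.9675)

1 1.2992 3->2
2 2.5489 2->3
final: 3 -1.9675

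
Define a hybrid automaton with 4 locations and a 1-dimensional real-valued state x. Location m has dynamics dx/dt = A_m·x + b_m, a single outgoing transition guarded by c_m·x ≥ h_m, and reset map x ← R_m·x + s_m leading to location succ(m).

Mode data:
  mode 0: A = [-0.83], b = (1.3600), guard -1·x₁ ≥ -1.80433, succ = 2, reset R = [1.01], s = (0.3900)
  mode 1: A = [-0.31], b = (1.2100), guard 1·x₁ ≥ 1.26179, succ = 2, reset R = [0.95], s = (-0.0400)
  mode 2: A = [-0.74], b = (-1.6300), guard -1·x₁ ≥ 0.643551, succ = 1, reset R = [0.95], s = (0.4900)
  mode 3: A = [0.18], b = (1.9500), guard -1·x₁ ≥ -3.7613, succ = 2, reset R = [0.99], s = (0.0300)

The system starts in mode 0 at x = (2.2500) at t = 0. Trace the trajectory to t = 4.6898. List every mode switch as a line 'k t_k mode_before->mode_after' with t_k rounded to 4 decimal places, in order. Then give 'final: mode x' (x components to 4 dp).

1 1.5725 0->2
2 2.9791 2->1
3 4.3375 1->2
final: 2 0.3873

Mode 0: guard c·x = -1.8043 hit at Δt = 1.5725 (t = 1.5725), x⁻ = (1.8043) → reset → x⁺ = (2.2124), jump to mode 2
Mode 2: guard c·x = 0.6436 hit at Δt = 1.4066 (t = 2.9791), x⁻ = (-0.6436) → reset → x⁺ = (-0.1214), jump to mode 1
Mode 1: guard c·x = 1.2618 hit at Δt = 1.3584 (t = 4.3375), x⁻ = (1.2618) → reset → x⁺ = (1.1587), jump to mode 2
Mode 2: flow for 0.3523 to horizon, guard not reached → x = (0.3873)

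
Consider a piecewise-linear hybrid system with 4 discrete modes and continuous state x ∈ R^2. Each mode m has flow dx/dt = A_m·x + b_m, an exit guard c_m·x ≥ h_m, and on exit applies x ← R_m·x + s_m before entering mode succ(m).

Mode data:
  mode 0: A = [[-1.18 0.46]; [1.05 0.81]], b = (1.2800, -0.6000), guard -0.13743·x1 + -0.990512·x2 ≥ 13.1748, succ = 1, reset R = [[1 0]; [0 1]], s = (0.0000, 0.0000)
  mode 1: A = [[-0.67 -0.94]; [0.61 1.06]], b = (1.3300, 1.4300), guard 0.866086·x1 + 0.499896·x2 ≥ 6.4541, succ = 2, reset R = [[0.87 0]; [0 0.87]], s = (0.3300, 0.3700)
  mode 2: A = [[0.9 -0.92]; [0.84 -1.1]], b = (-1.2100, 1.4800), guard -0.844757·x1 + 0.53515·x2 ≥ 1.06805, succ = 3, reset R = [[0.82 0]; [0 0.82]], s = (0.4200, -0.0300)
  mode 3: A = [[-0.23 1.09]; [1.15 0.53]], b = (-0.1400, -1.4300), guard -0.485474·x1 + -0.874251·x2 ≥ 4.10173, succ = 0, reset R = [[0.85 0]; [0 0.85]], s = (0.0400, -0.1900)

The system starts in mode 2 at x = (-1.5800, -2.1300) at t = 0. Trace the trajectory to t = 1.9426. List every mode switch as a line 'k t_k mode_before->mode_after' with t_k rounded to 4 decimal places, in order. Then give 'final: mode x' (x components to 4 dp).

1 0.4246 2->3
2 0.9144 3->0
final: 0 -1.7672 -10.6613

Mode 2: guard c·x = 1.0680 hit at Δt = 0.4246 (t = 0.4246), x⁻ = (-2.1224, -1.3546) → reset → x⁺ = (-1.3204, -1.1407), jump to mode 3
Mode 3: guard c·x = 4.1017 hit at Δt = 0.4898 (t = 0.9144), x⁻ = (-2.3496, -3.3870) → reset → x⁺ = (-1.9572, -3.0689), jump to mode 0
Mode 0: flow for 1.0282 to horizon, guard not reached → x = (-1.7672, -10.6613)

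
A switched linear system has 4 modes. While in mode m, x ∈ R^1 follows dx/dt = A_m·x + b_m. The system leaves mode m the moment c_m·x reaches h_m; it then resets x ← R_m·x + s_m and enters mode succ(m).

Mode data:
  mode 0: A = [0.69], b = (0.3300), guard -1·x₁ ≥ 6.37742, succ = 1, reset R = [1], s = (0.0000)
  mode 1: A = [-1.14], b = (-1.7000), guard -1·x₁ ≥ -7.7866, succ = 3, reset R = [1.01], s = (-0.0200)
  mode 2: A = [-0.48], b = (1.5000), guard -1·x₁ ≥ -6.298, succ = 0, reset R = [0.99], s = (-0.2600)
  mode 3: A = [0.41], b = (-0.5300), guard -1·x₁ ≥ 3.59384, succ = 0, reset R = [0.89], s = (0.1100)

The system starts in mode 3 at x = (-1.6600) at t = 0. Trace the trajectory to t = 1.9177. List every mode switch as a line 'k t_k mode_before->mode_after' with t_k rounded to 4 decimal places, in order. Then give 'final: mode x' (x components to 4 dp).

1 1.2287 3->0
final: 0 -4.6773

Mode 3: guard c·x = 3.5938 hit at Δt = 1.2287 (t = 1.2287), x⁻ = (-3.5938) → reset → x⁺ = (-3.0885), jump to mode 0
Mode 0: flow for 0.6890 to horizon, guard not reached → x = (-4.6773)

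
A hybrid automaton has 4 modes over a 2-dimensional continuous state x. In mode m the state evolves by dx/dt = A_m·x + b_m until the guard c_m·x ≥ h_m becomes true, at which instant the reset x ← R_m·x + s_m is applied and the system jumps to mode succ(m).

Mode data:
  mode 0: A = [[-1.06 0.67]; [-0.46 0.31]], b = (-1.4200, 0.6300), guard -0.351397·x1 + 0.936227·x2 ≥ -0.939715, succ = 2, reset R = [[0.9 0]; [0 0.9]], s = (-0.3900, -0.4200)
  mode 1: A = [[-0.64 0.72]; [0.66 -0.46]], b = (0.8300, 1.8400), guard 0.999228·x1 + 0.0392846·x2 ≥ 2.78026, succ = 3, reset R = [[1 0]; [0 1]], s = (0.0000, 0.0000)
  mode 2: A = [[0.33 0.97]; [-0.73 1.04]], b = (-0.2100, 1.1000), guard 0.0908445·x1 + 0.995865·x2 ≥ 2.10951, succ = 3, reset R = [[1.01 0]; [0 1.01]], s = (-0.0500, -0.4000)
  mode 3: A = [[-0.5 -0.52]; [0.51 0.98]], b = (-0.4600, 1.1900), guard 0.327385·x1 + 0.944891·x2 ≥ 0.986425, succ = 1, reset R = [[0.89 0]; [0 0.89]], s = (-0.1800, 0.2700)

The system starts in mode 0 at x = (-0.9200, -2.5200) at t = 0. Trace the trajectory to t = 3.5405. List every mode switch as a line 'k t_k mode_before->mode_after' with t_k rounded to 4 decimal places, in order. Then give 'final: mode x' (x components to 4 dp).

Mode 0: guard c·x = -0.9397 hit at Δt = 1.0307 (t = 1.0307), x⁻ = (-2.1043, -1.7935) → reset → x⁺ = (-2.2839, -2.0342), jump to mode 2
Mode 2: guard c·x = 2.1095 hit at Δt = 1.3147 (t = 2.3454), x⁻ = (-4.8725, 2.5627) → reset → x⁺ = (-4.9712, 2.1884), jump to mode 3
Mode 3: guard c·x = 0.9864 hit at Δt = 0.4333 (t = 2.7787), x⁻ = (-4.6706, 2.6622) → reset → x⁺ = (-4.3369, 2.6394), jump to mode 1
Mode 1: flow for 0.7618 to horizon, guard not reached → x = (-1.2394, 1.9623)

1 1.0307 0->2
2 2.3454 2->3
3 2.7787 3->1
final: 1 -1.2394 1.9623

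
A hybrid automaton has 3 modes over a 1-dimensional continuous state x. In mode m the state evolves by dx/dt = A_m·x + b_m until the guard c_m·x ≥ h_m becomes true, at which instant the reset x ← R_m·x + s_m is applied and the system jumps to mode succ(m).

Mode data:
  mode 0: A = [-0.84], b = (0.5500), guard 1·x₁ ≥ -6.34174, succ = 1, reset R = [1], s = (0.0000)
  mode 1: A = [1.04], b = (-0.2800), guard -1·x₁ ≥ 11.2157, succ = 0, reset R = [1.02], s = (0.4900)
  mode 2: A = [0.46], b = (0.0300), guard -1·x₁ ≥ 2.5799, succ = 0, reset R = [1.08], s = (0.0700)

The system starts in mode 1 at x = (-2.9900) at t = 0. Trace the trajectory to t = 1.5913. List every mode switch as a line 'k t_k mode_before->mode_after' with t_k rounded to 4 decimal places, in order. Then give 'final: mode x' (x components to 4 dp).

1 1.2111 1->0
final: 0 -7.7774

Mode 1: guard c·x = 11.2157 hit at Δt = 1.2111 (t = 1.2111), x⁻ = (-11.2157) → reset → x⁺ = (-10.9500), jump to mode 0
Mode 0: flow for 0.3802 to horizon, guard not reached → x = (-7.7774)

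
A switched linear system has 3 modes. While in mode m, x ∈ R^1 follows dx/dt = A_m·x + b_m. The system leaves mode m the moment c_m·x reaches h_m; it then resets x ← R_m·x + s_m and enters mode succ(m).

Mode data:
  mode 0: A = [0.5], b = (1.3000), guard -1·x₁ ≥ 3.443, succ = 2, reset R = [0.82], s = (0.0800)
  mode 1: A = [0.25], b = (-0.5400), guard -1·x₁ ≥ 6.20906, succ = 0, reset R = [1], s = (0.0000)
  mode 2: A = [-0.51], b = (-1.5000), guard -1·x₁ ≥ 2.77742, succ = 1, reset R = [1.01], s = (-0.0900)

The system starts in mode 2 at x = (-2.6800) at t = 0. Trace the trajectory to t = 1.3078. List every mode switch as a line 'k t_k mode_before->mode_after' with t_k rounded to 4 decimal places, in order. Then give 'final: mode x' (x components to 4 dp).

Mode 2: guard c·x = 2.7774 hit at Δt = 0.9153 (t = 0.9153), x⁻ = (-2.7774) → reset → x⁺ = (-2.8952), jump to mode 1
Mode 1: flow for 0.3925 to horizon, guard not reached → x = (-3.4164)

1 0.9153 2->1
final: 1 -3.4164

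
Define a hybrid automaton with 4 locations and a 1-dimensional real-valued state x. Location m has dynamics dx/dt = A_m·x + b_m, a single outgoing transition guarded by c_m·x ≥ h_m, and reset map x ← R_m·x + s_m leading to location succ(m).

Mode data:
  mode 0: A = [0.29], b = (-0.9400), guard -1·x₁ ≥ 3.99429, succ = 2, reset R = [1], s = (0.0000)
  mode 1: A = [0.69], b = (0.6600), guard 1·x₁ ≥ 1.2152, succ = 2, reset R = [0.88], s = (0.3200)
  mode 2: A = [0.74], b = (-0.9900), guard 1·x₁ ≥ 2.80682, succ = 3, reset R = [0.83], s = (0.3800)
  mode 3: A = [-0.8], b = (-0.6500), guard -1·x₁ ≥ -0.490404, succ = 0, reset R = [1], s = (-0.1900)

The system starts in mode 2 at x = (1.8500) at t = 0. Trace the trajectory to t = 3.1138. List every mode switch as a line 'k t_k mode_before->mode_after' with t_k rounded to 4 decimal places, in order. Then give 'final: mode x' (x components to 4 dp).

1 1.4239 2->3
2 2.6670 3->0
final: 0 -0.1065

Mode 2: guard c·x = 2.8068 hit at Δt = 1.4239 (t = 1.4239), x⁻ = (2.8068) → reset → x⁺ = (2.7097), jump to mode 3
Mode 3: guard c·x = -0.4904 hit at Δt = 1.2431 (t = 2.6670), x⁻ = (0.4904) → reset → x⁺ = (0.3004), jump to mode 0
Mode 0: flow for 0.4468 to horizon, guard not reached → x = (-0.1065)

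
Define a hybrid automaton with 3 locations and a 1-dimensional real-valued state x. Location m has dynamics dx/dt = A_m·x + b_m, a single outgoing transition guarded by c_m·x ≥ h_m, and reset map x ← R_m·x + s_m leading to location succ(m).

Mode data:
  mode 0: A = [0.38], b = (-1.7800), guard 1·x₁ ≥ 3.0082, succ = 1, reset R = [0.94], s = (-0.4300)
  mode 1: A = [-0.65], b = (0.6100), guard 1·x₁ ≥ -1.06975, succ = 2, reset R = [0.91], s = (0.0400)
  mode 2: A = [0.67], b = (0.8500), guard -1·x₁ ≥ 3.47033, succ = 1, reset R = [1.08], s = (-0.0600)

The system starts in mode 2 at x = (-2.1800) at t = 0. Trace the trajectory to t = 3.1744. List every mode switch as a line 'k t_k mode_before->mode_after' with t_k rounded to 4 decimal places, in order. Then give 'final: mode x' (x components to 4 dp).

1 1.3165 2->1
2 2.6398 1->2
final: 2 -0.7891

Mode 2: guard c·x = 3.4703 hit at Δt = 1.3165 (t = 1.3165), x⁻ = (-3.4703) → reset → x⁺ = (-3.8080), jump to mode 1
Mode 1: guard c·x = -1.0697 hit at Δt = 1.3233 (t = 2.6398), x⁻ = (-1.0698) → reset → x⁺ = (-0.9335), jump to mode 2
Mode 2: flow for 0.5346 to horizon, guard not reached → x = (-0.7891)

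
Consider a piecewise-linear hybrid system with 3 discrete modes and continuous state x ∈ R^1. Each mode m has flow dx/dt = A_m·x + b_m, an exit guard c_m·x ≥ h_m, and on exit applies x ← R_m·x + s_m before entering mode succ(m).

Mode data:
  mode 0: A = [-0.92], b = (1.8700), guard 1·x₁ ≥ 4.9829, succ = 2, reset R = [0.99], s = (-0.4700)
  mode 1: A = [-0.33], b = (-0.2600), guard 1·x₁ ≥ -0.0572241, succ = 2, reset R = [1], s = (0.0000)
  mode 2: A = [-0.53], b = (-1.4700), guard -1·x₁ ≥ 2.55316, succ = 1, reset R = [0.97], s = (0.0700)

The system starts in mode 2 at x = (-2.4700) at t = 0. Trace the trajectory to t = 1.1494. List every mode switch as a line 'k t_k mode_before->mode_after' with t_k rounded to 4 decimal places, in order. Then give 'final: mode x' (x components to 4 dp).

1 0.6040 2->1
final: 1 -2.1399

Mode 2: guard c·x = 2.5532 hit at Δt = 0.6040 (t = 0.6040), x⁻ = (-2.5532) → reset → x⁺ = (-2.4066), jump to mode 1
Mode 1: flow for 0.5454 to horizon, guard not reached → x = (-2.1399)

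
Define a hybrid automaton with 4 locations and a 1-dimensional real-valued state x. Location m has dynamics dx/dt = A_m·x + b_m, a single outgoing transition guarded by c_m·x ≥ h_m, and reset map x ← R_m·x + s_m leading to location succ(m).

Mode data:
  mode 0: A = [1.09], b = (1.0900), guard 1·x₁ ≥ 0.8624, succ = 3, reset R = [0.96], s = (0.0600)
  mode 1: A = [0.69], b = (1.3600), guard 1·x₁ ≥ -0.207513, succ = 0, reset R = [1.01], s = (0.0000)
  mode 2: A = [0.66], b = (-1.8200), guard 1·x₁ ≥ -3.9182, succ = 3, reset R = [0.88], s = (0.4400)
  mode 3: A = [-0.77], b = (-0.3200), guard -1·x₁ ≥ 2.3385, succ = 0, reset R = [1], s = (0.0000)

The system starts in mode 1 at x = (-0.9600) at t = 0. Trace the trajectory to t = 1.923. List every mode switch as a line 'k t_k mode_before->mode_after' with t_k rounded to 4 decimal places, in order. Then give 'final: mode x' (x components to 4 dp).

Mode 1: guard c·x = -0.2075 hit at Δt = 0.8063 (t = 0.8063), x⁻ = (-0.2075) → reset → x⁺ = (-0.2096), jump to mode 0
Mode 0: guard c·x = 0.8624 hit at Δt = 0.7863 (t = 1.5926), x⁻ = (0.8624) → reset → x⁺ = (0.8879), jump to mode 3
Mode 3: flow for 0.3304 to horizon, guard not reached → x = (0.5951)

1 0.8063 1->0
2 1.5926 0->3
final: 3 0.5951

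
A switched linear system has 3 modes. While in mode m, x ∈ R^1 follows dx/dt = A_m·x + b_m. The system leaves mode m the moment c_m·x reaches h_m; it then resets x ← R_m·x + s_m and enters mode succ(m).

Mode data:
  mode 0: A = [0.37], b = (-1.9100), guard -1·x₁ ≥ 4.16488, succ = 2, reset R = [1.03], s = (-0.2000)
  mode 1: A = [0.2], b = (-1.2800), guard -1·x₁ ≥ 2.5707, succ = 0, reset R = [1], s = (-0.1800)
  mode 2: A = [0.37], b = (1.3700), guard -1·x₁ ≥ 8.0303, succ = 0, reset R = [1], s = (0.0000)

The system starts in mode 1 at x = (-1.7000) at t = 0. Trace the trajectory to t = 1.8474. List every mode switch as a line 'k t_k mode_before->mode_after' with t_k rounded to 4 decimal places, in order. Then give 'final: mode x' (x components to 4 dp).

1 0.5105 1->0
2 0.9549 0->2
final: 2 -4.7978

Mode 1: guard c·x = 2.5707 hit at Δt = 0.5105 (t = 0.5105), x⁻ = (-2.5707) → reset → x⁺ = (-2.7507), jump to mode 0
Mode 0: guard c·x = 4.1649 hit at Δt = 0.4444 (t = 0.9549), x⁻ = (-4.1649) → reset → x⁺ = (-4.4898), jump to mode 2
Mode 2: flow for 0.8925 to horizon, guard not reached → x = (-4.7978)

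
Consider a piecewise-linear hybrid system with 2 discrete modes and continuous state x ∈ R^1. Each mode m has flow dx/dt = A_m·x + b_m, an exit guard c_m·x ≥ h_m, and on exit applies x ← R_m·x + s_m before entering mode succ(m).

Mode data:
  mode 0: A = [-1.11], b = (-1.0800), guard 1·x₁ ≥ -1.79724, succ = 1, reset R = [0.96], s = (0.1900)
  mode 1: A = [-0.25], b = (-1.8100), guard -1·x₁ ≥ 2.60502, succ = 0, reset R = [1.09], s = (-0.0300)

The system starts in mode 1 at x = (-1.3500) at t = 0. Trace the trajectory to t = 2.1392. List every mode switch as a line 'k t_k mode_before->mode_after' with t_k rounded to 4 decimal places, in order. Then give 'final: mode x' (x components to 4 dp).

Mode 1: guard c·x = 2.6050 hit at Δt = 0.9585 (t = 0.9585), x⁻ = (-2.6050) → reset → x⁺ = (-2.8695), jump to mode 0
Mode 0: guard c·x = -1.7972 hit at Δt = 0.7507 (t = 1.7092), x⁻ = (-1.7972) → reset → x⁺ = (-1.5354), jump to mode 1
Mode 1: flow for 0.4300 to horizon, guard not reached → x = (-2.1168)

1 0.9585 1->0
2 1.7092 0->1
final: 1 -2.1168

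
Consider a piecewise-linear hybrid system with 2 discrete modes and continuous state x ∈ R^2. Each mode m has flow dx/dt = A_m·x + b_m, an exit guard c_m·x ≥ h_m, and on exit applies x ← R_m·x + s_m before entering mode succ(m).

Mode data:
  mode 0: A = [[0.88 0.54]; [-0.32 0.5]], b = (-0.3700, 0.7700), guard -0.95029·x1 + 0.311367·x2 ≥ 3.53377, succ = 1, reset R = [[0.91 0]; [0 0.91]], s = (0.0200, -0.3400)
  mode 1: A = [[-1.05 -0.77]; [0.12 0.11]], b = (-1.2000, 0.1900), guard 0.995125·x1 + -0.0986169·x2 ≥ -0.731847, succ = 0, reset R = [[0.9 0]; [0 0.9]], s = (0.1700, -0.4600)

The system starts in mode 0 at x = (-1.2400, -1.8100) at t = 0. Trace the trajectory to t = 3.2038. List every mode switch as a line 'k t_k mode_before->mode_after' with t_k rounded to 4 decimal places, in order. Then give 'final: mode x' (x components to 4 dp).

1 0.8321 0->1
2 2.1549 1->0
final: 0 -3.9763 -1.4191

Mode 0: guard c·x = 3.5338 hit at Δt = 0.8321 (t = 0.8321), x⁻ = (-4.0954, -1.1500) → reset → x⁺ = (-3.7068, -1.3865), jump to mode 1
Mode 1: guard c·x = -0.7318 hit at Δt = 1.3228 (t = 2.1549), x⁻ = (-0.9022, -1.6827) → reset → x⁺ = (-0.6420, -1.9744), jump to mode 0
Mode 0: flow for 1.0489 to horizon, guard not reached → x = (-3.9763, -1.4191)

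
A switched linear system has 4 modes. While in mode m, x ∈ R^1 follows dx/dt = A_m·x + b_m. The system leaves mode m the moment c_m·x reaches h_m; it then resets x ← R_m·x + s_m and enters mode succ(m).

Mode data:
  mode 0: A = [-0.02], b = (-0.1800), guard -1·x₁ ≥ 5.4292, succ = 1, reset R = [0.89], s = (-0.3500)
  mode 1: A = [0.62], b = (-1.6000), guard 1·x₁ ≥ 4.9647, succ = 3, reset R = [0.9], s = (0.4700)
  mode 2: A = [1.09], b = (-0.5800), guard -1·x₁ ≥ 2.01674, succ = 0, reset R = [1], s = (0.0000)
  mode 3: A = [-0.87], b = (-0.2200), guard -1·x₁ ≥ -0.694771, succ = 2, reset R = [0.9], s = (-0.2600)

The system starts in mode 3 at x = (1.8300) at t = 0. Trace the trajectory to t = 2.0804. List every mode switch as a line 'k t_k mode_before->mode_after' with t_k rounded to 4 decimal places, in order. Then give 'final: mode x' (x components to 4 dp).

Mode 3: guard c·x = -0.6948 hit at Δt = 0.9052 (t = 0.9052), x⁻ = (0.6948) → reset → x⁺ = (0.3653), jump to mode 2
Mode 2: flow for 1.1752 to horizon, guard not reached → x = (-0.0684)

1 0.9052 3->2
final: 2 -0.0684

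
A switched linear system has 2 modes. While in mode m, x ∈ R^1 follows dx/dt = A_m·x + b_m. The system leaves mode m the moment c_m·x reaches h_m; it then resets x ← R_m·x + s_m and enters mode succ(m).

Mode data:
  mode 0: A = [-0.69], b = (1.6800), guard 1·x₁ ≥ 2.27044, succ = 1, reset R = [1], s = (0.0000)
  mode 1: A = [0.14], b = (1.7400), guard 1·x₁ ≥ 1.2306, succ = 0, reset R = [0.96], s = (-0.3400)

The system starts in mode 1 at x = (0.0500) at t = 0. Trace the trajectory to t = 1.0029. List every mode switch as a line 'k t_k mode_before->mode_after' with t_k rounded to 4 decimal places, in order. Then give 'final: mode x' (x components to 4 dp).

1 0.6457 1->0
final: 0 1.1894

Mode 1: guard c·x = 1.2306 hit at Δt = 0.6457 (t = 0.6457), x⁻ = (1.2306) → reset → x⁺ = (0.8414), jump to mode 0
Mode 0: flow for 0.3572 to horizon, guard not reached → x = (1.1894)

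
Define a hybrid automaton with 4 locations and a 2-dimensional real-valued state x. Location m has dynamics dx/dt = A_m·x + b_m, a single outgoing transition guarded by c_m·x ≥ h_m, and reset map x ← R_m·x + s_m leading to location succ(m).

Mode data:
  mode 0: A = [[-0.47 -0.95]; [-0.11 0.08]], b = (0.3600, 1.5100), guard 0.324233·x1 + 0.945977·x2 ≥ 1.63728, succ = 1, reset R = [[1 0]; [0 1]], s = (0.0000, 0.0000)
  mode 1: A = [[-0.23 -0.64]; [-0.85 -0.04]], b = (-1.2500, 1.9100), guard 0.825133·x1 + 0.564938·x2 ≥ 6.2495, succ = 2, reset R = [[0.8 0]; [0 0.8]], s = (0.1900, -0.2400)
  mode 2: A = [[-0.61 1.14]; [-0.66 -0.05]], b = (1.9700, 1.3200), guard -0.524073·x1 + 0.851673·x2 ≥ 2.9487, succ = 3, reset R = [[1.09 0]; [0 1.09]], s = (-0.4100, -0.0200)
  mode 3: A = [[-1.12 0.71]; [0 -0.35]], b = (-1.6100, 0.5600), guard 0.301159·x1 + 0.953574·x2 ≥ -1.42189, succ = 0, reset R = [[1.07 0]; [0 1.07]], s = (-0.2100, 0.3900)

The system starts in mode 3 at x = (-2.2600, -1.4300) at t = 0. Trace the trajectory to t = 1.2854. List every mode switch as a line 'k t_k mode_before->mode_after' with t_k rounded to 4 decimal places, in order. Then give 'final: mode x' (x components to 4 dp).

Mode 3: guard c·x = -1.4219 hit at Δt = 0.6639 (t = 0.6639), x⁻ = (-2.1828, -0.8017) → reset → x⁺ = (-2.5456, -0.4679), jump to mode 0
Mode 0: flow for 0.6215 to horizon, guard not reached → x = (-1.7583, 0.6164)

1 0.6639 3->0
final: 0 -1.7583 0.6164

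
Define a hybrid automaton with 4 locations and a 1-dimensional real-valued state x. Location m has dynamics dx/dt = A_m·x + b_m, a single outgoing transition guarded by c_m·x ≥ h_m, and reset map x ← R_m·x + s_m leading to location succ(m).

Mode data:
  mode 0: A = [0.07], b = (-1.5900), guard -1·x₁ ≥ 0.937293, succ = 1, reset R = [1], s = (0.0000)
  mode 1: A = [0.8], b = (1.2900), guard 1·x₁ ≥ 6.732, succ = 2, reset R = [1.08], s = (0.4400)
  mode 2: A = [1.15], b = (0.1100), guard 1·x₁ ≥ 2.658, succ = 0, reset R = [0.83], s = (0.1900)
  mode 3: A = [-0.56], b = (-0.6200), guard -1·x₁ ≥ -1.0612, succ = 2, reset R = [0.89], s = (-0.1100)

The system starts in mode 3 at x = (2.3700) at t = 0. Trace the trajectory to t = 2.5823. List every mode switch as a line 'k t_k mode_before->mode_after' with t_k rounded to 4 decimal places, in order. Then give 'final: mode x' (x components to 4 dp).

Mode 3: guard c·x = -1.0612 hit at Δt = 0.8433 (t = 0.8433), x⁻ = (1.0612) → reset → x⁺ = (0.8345), jump to mode 2
Mode 2: guard c·x = 2.6580 hit at Δt = 0.9438 (t = 1.7871), x⁻ = (2.6580) → reset → x⁺ = (2.3961), jump to mode 0
Mode 0: flow for 0.7952 to horizon, guard not reached → x = (1.2331)

1 0.8433 3->2
2 1.7871 2->0
final: 0 1.2331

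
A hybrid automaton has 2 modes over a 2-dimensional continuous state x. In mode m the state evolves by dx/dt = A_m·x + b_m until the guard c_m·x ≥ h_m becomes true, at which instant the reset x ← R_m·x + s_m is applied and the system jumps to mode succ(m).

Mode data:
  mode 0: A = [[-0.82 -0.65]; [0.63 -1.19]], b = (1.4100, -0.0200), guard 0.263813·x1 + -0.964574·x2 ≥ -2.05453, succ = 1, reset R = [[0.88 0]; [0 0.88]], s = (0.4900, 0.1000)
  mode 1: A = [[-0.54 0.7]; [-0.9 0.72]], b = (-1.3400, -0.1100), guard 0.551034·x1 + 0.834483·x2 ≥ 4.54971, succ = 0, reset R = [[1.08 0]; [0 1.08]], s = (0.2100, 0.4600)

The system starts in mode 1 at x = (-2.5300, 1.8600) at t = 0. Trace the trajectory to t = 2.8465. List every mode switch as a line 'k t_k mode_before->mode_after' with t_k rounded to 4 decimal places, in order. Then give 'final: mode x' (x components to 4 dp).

Mode 1: guard c·x = 4.5497 hit at Δt = 0.9645 (t = 0.9645), x⁻ = (-0.4577, 5.7544) → reset → x⁺ = (-0.2843, 6.6747), jump to mode 0
Mode 0: guard c·x = -2.0545 hit at Δt = 0.9247 (t = 1.8892), x⁻ = (-0.7362, 1.9286) → reset → x⁺ = (-0.1578, 1.7972), jump to mode 1
Mode 1: flow for 0.9573 to horizon, guard not reached → x = (0.2869, 3.4720)

1 0.9645 1->0
2 1.8892 0->1
final: 1 0.2869 3.4720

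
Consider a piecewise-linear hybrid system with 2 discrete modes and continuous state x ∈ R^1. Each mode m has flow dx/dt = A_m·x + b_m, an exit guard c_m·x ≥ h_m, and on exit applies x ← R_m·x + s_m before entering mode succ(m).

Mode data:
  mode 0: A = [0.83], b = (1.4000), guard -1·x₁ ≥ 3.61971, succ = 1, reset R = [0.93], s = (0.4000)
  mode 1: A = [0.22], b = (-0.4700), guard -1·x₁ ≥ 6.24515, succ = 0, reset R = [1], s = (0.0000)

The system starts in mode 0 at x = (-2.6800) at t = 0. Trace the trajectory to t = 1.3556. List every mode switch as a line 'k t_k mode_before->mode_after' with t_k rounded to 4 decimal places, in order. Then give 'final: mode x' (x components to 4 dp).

1 0.8022 0->1
final: 1 -3.6270

Mode 0: guard c·x = 3.6197 hit at Δt = 0.8022 (t = 0.8022), x⁻ = (-3.6197) → reset → x⁺ = (-2.9663), jump to mode 1
Mode 1: flow for 0.5534 to horizon, guard not reached → x = (-3.6270)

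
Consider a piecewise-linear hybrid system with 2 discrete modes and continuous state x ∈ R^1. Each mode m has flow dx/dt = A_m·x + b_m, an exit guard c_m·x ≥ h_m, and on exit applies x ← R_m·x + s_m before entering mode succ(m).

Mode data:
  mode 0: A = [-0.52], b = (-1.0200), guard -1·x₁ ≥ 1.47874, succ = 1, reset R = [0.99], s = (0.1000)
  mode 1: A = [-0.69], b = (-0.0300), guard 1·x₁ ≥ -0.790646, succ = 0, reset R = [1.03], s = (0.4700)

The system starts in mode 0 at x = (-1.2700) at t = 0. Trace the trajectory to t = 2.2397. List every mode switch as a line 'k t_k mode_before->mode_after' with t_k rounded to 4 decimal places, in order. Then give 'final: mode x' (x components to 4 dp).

1 0.6910 0->1
2 1.5163 1->0
final: 0 -0.8514

Mode 0: guard c·x = 1.4787 hit at Δt = 0.6910 (t = 0.6910), x⁻ = (-1.4787) → reset → x⁺ = (-1.3640), jump to mode 1
Mode 1: guard c·x = -0.7906 hit at Δt = 0.8253 (t = 1.5163), x⁻ = (-0.7906) → reset → x⁺ = (-0.3444), jump to mode 0
Mode 0: flow for 0.7234 to horizon, guard not reached → x = (-0.8514)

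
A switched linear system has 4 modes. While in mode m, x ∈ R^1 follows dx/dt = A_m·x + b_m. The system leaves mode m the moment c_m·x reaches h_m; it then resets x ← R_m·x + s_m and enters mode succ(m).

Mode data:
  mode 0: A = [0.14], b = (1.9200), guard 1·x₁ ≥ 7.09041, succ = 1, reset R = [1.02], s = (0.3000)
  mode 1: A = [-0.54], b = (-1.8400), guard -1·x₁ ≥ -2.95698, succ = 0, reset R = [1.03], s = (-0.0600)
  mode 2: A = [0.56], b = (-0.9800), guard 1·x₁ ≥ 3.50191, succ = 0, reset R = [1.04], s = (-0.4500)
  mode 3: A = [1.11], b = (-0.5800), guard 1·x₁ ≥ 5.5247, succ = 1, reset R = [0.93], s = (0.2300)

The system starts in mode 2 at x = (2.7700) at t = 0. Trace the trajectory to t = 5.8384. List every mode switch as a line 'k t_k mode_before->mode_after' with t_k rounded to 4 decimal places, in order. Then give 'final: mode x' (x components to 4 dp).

1 0.9659 2->0
2 2.4480 0->1
3 3.4511 1->0
4 5.0209 0->1
final: 1 3.6279

Mode 2: guard c·x = 3.5019 hit at Δt = 0.9659 (t = 0.9659), x⁻ = (3.5019) → reset → x⁺ = (3.1920), jump to mode 0
Mode 0: guard c·x = 7.0904 hit at Δt = 1.4821 (t = 2.4480), x⁻ = (7.0904) → reset → x⁺ = (7.5322), jump to mode 1
Mode 1: guard c·x = -2.9570 hit at Δt = 1.0031 (t = 3.4511), x⁻ = (2.9570) → reset → x⁺ = (2.9857), jump to mode 0
Mode 0: guard c·x = 7.0904 hit at Δt = 1.5698 (t = 5.0209), x⁻ = (7.0904) → reset → x⁺ = (7.5322), jump to mode 1
Mode 1: flow for 0.8175 to horizon, guard not reached → x = (3.6279)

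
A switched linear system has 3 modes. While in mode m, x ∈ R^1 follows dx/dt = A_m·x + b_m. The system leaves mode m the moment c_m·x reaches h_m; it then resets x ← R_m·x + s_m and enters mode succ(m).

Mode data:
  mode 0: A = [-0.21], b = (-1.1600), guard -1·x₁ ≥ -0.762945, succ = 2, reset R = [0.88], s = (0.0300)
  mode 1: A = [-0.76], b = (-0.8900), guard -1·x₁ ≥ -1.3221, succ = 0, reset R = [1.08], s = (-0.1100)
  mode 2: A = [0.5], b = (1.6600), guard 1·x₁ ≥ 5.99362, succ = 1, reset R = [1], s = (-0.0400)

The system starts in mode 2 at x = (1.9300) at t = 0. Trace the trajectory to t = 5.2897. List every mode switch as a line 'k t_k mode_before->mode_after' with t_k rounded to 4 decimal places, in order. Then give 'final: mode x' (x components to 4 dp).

1 1.1465 2->1
2 2.5281 1->0
3 2.9309 0->2
4 4.6106 2->1
final: 1 3.0812

Mode 2: guard c·x = 5.9936 hit at Δt = 1.1465 (t = 1.1465), x⁻ = (5.9936) → reset → x⁺ = (5.9536), jump to mode 1
Mode 1: guard c·x = -1.3221 hit at Δt = 1.3816 (t = 2.5281), x⁻ = (1.3221) → reset → x⁺ = (1.3179), jump to mode 0
Mode 0: guard c·x = -0.7629 hit at Δt = 0.4028 (t = 2.9309), x⁻ = (0.7629) → reset → x⁺ = (0.7014), jump to mode 2
Mode 2: guard c·x = 5.9936 hit at Δt = 1.6797 (t = 4.6106), x⁻ = (5.9936) → reset → x⁺ = (5.9536), jump to mode 1
Mode 1: flow for 0.6791 to horizon, guard not reached → x = (3.0812)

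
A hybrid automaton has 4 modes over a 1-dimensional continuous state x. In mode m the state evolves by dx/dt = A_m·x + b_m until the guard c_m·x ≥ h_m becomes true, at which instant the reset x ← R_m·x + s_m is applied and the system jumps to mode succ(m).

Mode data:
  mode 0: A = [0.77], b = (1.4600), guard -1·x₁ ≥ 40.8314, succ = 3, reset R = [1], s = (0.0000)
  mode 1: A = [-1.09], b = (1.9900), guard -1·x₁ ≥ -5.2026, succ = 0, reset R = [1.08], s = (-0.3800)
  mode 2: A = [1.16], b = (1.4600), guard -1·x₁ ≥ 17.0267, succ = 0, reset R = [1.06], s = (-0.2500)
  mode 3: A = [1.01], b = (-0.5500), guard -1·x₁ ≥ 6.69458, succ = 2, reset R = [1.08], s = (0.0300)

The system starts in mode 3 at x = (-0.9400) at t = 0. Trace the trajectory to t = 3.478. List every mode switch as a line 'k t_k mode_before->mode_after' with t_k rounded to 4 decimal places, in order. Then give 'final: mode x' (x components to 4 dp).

1 1.5687 3->2
2 2.4101 2->0
final: 0 -39.2225

Mode 3: guard c·x = 6.6946 hit at Δt = 1.5687 (t = 1.5687), x⁻ = (-6.6946) → reset → x⁺ = (-7.2001), jump to mode 2
Mode 2: guard c·x = 17.0267 hit at Δt = 0.8414 (t = 2.4101), x⁻ = (-17.0267) → reset → x⁺ = (-18.2983), jump to mode 0
Mode 0: flow for 1.0679 to horizon, guard not reached → x = (-39.2225)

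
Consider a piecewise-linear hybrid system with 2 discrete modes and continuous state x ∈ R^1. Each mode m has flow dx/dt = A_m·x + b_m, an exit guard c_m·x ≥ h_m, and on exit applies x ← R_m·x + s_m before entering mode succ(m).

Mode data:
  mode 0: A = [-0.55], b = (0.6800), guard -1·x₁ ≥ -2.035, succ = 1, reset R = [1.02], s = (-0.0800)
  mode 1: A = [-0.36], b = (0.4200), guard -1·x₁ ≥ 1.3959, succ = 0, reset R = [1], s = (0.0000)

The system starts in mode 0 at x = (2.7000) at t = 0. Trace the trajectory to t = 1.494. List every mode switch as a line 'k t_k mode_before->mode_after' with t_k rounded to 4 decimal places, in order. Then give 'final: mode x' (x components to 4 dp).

Mode 0: guard c·x = -2.0350 hit at Δt = 1.1014 (t = 1.1014), x⁻ = (2.0350) → reset → x⁺ = (1.9957), jump to mode 1
Mode 1: flow for 0.3926 to horizon, guard not reached → x = (1.8864)

1 1.1014 0->1
final: 1 1.8864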